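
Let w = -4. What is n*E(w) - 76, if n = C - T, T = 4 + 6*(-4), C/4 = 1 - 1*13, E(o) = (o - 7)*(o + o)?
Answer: -2540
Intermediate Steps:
E(o) = 2*o*(-7 + o) (E(o) = (-7 + o)*(2*o) = 2*o*(-7 + o))
C = -48 (C = 4*(1 - 1*13) = 4*(1 - 13) = 4*(-12) = -48)
T = -20 (T = 4 - 24 = -20)
n = -28 (n = -48 - 1*(-20) = -48 + 20 = -28)
n*E(w) - 76 = -56*(-4)*(-7 - 4) - 76 = -56*(-4)*(-11) - 76 = -28*88 - 76 = -2464 - 76 = -2540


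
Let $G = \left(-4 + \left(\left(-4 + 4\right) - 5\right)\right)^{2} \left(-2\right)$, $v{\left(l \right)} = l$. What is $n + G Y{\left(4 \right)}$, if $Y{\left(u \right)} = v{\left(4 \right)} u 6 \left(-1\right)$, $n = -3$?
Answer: $15549$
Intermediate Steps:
$Y{\left(u \right)} = - 24 u$ ($Y{\left(u \right)} = 4 u 6 \left(-1\right) = 4 \cdot 6 u \left(-1\right) = 24 u \left(-1\right) = - 24 u$)
$G = -162$ ($G = \left(-4 + \left(0 - 5\right)\right)^{2} \left(-2\right) = \left(-4 - 5\right)^{2} \left(-2\right) = \left(-9\right)^{2} \left(-2\right) = 81 \left(-2\right) = -162$)
$n + G Y{\left(4 \right)} = -3 - 162 \left(\left(-24\right) 4\right) = -3 - -15552 = -3 + 15552 = 15549$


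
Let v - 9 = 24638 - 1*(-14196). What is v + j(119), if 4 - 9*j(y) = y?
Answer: 349472/9 ≈ 38830.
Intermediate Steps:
j(y) = 4/9 - y/9
v = 38843 (v = 9 + (24638 - 1*(-14196)) = 9 + (24638 + 14196) = 9 + 38834 = 38843)
v + j(119) = 38843 + (4/9 - ⅑*119) = 38843 + (4/9 - 119/9) = 38843 - 115/9 = 349472/9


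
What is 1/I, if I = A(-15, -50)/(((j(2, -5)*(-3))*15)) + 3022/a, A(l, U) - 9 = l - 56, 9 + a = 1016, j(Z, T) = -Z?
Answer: 45315/104773 ≈ 0.43251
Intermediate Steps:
a = 1007 (a = -9 + 1016 = 1007)
A(l, U) = -47 + l (A(l, U) = 9 + (l - 56) = 9 + (-56 + l) = -47 + l)
I = 104773/45315 (I = (-47 - 15)/(((-1*2*(-3))*15)) + 3022/1007 = -62/(-2*(-3)*15) + 3022*(1/1007) = -62/(6*15) + 3022/1007 = -62/90 + 3022/1007 = -62*1/90 + 3022/1007 = -31/45 + 3022/1007 = 104773/45315 ≈ 2.3121)
1/I = 1/(104773/45315) = 45315/104773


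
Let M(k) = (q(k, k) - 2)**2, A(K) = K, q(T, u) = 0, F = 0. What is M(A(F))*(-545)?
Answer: -2180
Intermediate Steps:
M(k) = 4 (M(k) = (0 - 2)**2 = (-2)**2 = 4)
M(A(F))*(-545) = 4*(-545) = -2180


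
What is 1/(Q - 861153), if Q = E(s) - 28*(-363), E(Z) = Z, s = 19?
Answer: -1/850970 ≈ -1.1751e-6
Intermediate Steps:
Q = 10183 (Q = 19 - 28*(-363) = 19 + 10164 = 10183)
1/(Q - 861153) = 1/(10183 - 861153) = 1/(-850970) = -1/850970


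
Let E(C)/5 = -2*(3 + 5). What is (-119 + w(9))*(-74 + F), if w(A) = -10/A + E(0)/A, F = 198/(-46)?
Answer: 232329/23 ≈ 10101.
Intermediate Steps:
E(C) = -80 (E(C) = 5*(-2*(3 + 5)) = 5*(-2*8) = 5*(-16) = -80)
F = -99/23 (F = 198*(-1/46) = -99/23 ≈ -4.3043)
w(A) = -90/A (w(A) = -10/A - 80/A = -90/A)
(-119 + w(9))*(-74 + F) = (-119 - 90/9)*(-74 - 99/23) = (-119 - 90*⅑)*(-1801/23) = (-119 - 10)*(-1801/23) = -129*(-1801/23) = 232329/23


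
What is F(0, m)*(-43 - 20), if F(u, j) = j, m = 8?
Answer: -504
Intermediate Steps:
F(0, m)*(-43 - 20) = 8*(-43 - 20) = 8*(-63) = -504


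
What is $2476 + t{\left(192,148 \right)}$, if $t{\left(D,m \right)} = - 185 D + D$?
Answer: $-32852$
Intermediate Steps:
$t{\left(D,m \right)} = - 184 D$
$2476 + t{\left(192,148 \right)} = 2476 - 35328 = -32852$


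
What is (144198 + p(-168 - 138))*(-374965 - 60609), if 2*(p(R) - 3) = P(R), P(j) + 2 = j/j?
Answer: -62809988587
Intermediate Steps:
P(j) = -1 (P(j) = -2 + j/j = -2 + 1 = -1)
p(R) = 5/2 (p(R) = 3 + (½)*(-1) = 3 - ½ = 5/2)
(144198 + p(-168 - 138))*(-374965 - 60609) = (144198 + 5/2)*(-374965 - 60609) = (288401/2)*(-435574) = -62809988587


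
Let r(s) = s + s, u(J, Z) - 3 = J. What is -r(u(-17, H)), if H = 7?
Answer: 28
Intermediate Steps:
u(J, Z) = 3 + J
r(s) = 2*s
-r(u(-17, H)) = -2*(3 - 17) = -2*(-14) = -1*(-28) = 28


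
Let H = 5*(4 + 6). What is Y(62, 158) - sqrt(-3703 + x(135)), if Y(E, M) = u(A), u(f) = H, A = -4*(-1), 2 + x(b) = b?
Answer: 50 - I*sqrt(3570) ≈ 50.0 - 59.749*I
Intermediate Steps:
x(b) = -2 + b
A = 4
H = 50 (H = 5*10 = 50)
u(f) = 50
Y(E, M) = 50
Y(62, 158) - sqrt(-3703 + x(135)) = 50 - sqrt(-3703 + (-2 + 135)) = 50 - sqrt(-3703 + 133) = 50 - sqrt(-3570) = 50 - I*sqrt(3570)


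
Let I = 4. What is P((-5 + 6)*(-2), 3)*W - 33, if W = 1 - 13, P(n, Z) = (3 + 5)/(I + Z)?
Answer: -327/7 ≈ -46.714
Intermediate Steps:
P(n, Z) = 8/(4 + Z) (P(n, Z) = (3 + 5)/(4 + Z) = 8/(4 + Z))
W = -12
P((-5 + 6)*(-2), 3)*W - 33 = (8/(4 + 3))*(-12) - 33 = (8/7)*(-12) - 33 = -96/7 - 33 = -327/7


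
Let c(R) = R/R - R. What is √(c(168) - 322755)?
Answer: I*√322922 ≈ 568.26*I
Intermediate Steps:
c(R) = 1 - R
√(c(168) - 322755) = √((1 - 1*168) - 322755) = √((1 - 168) - 322755) = √(-167 - 322755) = √(-322922) = I*√322922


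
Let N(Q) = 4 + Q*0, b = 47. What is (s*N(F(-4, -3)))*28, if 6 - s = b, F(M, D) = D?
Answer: -4592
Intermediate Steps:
N(Q) = 4 (N(Q) = 4 + 0 = 4)
s = -41 (s = 6 - 1*47 = 6 - 47 = -41)
(s*N(F(-4, -3)))*28 = -41*4*28 = -164*28 = -4592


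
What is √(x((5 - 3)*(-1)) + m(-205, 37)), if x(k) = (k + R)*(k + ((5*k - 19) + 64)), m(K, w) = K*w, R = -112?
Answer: I*√11347 ≈ 106.52*I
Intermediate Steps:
x(k) = (-112 + k)*(45 + 6*k) (x(k) = (k - 112)*(k + ((5*k - 19) + 64)) = (-112 + k)*(k + ((-19 + 5*k) + 64)) = (-112 + k)*(k + (45 + 5*k)) = (-112 + k)*(45 + 6*k))
√(x((5 - 3)*(-1)) + m(-205, 37)) = √((-5040 - 627*(5 - 3)*(-1) + 6*((5 - 3)*(-1))²) - 205*37) = √((-5040 - 1254*(-1) + 6*(2*(-1))²) - 7585) = √((-5040 - 627*(-2) + 6*(-2)²) - 7585) = √((-5040 + 1254 + 6*4) - 7585) = √((-5040 + 1254 + 24) - 7585) = √(-3762 - 7585) = √(-11347) = I*√11347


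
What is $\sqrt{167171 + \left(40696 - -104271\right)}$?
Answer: $3 \sqrt{34682} \approx 558.69$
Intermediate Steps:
$\sqrt{167171 + \left(40696 - -104271\right)} = \sqrt{167171 + \left(40696 + 104271\right)} = \sqrt{167171 + 144967} = \sqrt{312138} = 3 \sqrt{34682}$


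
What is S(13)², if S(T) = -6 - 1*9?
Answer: 225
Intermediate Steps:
S(T) = -15 (S(T) = -6 - 9 = -15)
S(13)² = (-15)² = 225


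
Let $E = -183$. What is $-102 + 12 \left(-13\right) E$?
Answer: $28446$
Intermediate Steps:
$-102 + 12 \left(-13\right) E = -102 + 12 \left(-13\right) \left(-183\right) = -102 - -28548 = -102 + 28548 = 28446$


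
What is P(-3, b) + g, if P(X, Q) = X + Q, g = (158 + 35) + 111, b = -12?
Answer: 289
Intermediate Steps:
g = 304 (g = 193 + 111 = 304)
P(X, Q) = Q + X
P(-3, b) + g = (-12 - 3) + 304 = -15 + 304 = 289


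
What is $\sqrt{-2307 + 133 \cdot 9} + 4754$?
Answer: $4754 + i \sqrt{1110} \approx 4754.0 + 33.317 i$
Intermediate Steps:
$\sqrt{-2307 + 133 \cdot 9} + 4754 = \sqrt{-2307 + 1197} + 4754 = \sqrt{-1110} + 4754 = i \sqrt{1110} + 4754 = 4754 + i \sqrt{1110}$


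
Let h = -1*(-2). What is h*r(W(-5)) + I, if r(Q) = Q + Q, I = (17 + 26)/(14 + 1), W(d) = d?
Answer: -257/15 ≈ -17.133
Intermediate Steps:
I = 43/15 ≈ 2.8667
r(Q) = 2*Q
h = 2
h*r(W(-5)) + I = 2*(2*(-5)) + 43/15 = 2*(-10) + 43/15 = -20 + 43/15 = -257/15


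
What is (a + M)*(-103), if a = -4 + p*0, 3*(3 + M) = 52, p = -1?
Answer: -3193/3 ≈ -1064.3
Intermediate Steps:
M = 43/3 (M = -3 + (⅓)*52 = -3 + 52/3 = 43/3 ≈ 14.333)
a = -4 (a = -4 - 1*0 = -4 + 0 = -4)
(a + M)*(-103) = (-4 + 43/3)*(-103) = (31/3)*(-103) = -3193/3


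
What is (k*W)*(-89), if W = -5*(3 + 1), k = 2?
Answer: 3560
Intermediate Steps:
W = -20 (W = -5*4 = -20)
(k*W)*(-89) = (2*(-20))*(-89) = -40*(-89) = 3560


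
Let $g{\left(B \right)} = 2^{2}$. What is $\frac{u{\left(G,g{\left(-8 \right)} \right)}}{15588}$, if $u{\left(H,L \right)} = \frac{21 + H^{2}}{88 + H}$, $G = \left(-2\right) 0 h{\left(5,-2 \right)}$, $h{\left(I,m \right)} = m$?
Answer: $\frac{7}{457248} \approx 1.5309 \cdot 10^{-5}$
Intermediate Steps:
$g{\left(B \right)} = 4$
$G = 0$ ($G = \left(-2\right) 0 \left(-2\right) = 0 \left(-2\right) = 0$)
$u{\left(H,L \right)} = \frac{21 + H^{2}}{88 + H}$
$\frac{u{\left(G,g{\left(-8 \right)} \right)}}{15588} = \frac{\frac{1}{88 + 0} \left(21 + 0^{2}\right)}{15588} = \frac{21 + 0}{88} \cdot \frac{1}{15588} = \frac{1}{88} \cdot 21 \cdot \frac{1}{15588} = \frac{21}{88} \cdot \frac{1}{15588} = \frac{7}{457248}$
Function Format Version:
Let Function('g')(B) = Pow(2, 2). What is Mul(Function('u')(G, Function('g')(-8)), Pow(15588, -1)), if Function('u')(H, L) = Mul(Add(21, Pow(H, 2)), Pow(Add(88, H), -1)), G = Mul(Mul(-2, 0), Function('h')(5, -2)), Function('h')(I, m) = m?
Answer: Rational(7, 457248) ≈ 1.5309e-5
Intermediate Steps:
Function('g')(B) = 4
G = 0 (G = Mul(Mul(-2, 0), -2) = Mul(0, -2) = 0)
Function('u')(H, L) = Mul(Pow(Add(88, H), -1), Add(21, Pow(H, 2)))
Mul(Function('u')(G, Function('g')(-8)), Pow(15588, -1)) = Mul(Mul(Pow(Add(88, 0), -1), Add(21, Pow(0, 2))), Pow(15588, -1)) = Mul(Mul(Pow(88, -1), Add(21, 0)), Rational(1, 15588)) = Mul(Mul(Rational(1, 88), 21), Rational(1, 15588)) = Mul(Rational(21, 88), Rational(1, 15588)) = Rational(7, 457248)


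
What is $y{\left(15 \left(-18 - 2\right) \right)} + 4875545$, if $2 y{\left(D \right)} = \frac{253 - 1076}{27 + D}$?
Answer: $\frac{2662048393}{546} \approx 4.8755 \cdot 10^{6}$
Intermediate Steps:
$y{\left(D \right)} = - \frac{823}{2 \left(27 + D\right)}$ ($y{\left(D \right)} = \frac{\left(253 - 1076\right) \frac{1}{27 + D}}{2} = \frac{\left(-823\right) \frac{1}{27 + D}}{2} = - \frac{823}{2 \left(27 + D\right)}$)
$y{\left(15 \left(-18 - 2\right) \right)} + 4875545 = - \frac{823}{54 + 2 \cdot 15 \left(-18 - 2\right)} + 4875545 = - \frac{823}{54 + 2 \cdot 15 \left(-20\right)} + 4875545 = - \frac{823}{54 + 2 \left(-300\right)} + 4875545 = - \frac{823}{54 - 600} + 4875545 = - \frac{823}{-546} + 4875545 = \left(-823\right) \left(- \frac{1}{546}\right) + 4875545 = \frac{823}{546} + 4875545 = \frac{2662048393}{546}$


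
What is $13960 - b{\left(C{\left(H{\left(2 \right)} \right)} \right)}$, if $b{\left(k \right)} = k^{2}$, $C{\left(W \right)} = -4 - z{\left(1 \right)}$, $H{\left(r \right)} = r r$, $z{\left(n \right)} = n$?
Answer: $13935$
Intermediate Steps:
$H{\left(r \right)} = r^{2}$
$C{\left(W \right)} = -5$ ($C{\left(W \right)} = -4 - 1 = -5$)
$13960 - b{\left(C{\left(H{\left(2 \right)} \right)} \right)} = 13960 - \left(-5\right)^{2} = 13960 - 25 = 13935$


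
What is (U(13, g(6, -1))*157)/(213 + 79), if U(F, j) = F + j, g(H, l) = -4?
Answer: 1413/292 ≈ 4.8390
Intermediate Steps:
(U(13, g(6, -1))*157)/(213 + 79) = ((13 - 4)*157)/(213 + 79) = (9*157)/292 = 1413*(1/292) = 1413/292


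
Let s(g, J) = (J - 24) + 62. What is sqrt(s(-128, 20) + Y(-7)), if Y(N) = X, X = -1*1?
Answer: sqrt(57) ≈ 7.5498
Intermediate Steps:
X = -1
s(g, J) = 38 + J (s(g, J) = (-24 + J) + 62 = 38 + J)
Y(N) = -1
sqrt(s(-128, 20) + Y(-7)) = sqrt((38 + 20) - 1) = sqrt(58 - 1) = sqrt(57)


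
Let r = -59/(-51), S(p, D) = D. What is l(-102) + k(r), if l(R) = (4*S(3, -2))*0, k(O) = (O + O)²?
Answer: 13924/2601 ≈ 5.3533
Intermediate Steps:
r = 59/51 (r = -59*(-1/51) = 59/51 ≈ 1.1569)
k(O) = 4*O² (k(O) = (2*O)² = 4*O²)
l(R) = 0 (l(R) = (4*(-2))*0 = -8*0 = 0)
l(-102) + k(r) = 0 + 4*(59/51)² = 0 + 4*(3481/2601) = 0 + 13924/2601 = 13924/2601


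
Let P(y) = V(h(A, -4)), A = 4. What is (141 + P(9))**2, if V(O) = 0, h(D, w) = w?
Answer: 19881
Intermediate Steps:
P(y) = 0
(141 + P(9))**2 = (141 + 0)**2 = 141**2 = 19881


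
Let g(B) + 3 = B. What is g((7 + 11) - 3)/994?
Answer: 6/497 ≈ 0.012072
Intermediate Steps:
g(B) = -3 + B
g((7 + 11) - 3)/994 = (-3 + ((7 + 11) - 3))/994 = (-3 + (18 - 3))*(1/994) = (-3 + 15)*(1/994) = 12*(1/994) = 6/497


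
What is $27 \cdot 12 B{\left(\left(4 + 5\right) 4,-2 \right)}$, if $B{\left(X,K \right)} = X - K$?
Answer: $12312$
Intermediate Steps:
$27 \cdot 12 B{\left(\left(4 + 5\right) 4,-2 \right)} = 27 \cdot 12 \left(\left(4 + 5\right) 4 - -2\right) = 324 \left(9 \cdot 4 + 2\right) = 324 \left(36 + 2\right) = 324 \cdot 38 = 12312$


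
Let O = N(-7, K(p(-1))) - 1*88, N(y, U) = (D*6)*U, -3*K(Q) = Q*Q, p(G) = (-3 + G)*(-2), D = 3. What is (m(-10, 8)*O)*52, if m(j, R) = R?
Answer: -196352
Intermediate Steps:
p(G) = 6 - 2*G
K(Q) = -Q²/3 (K(Q) = -Q*Q/3 = -Q²/3)
N(y, U) = 18*U (N(y, U) = (3*6)*U = 18*U)
O = -472 (O = 18*(-(6 - 2*(-1))²/3) - 1*88 = 18*(-(6 + 2)²/3) - 88 = 18*(-⅓*8²) - 88 = 18*(-⅓*64) - 88 = 18*(-64/3) - 88 = -384 - 88 = -472)
(m(-10, 8)*O)*52 = (8*(-472))*52 = -3776*52 = -196352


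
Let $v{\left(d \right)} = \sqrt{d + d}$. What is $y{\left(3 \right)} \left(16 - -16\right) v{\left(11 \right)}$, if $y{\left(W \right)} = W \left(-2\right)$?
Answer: $- 192 \sqrt{22} \approx -900.56$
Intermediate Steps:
$v{\left(d \right)} = \sqrt{2} \sqrt{d}$ ($v{\left(d \right)} = \sqrt{2 d} = \sqrt{2} \sqrt{d}$)
$y{\left(W \right)} = - 2 W$
$y{\left(3 \right)} \left(16 - -16\right) v{\left(11 \right)} = \left(-2\right) 3 \left(16 - -16\right) \sqrt{2} \sqrt{11} = - 6 \left(16 + 16\right) \sqrt{22} = \left(-6\right) 32 \sqrt{22} = - 192 \sqrt{22}$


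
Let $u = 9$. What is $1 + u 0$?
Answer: $1$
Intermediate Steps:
$1 + u 0 = 1 + 9 \cdot 0 = 1 + 0 = 1$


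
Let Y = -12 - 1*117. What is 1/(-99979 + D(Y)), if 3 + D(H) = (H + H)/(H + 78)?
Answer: -17/1699608 ≈ -1.0002e-5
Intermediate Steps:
Y = -129 (Y = -12 - 117 = -129)
D(H) = -3 + 2*H/(78 + H) (D(H) = -3 + (H + H)/(H + 78) = -3 + (2*H)/(78 + H) = -3 + 2*H/(78 + H))
1/(-99979 + D(Y)) = 1/(-99979 + (-234 - 1*(-129))/(78 - 129)) = 1/(-99979 + (-234 + 129)/(-51)) = 1/(-99979 - 1/51*(-105)) = 1/(-99979 + 35/17) = 1/(-1699608/17) = -17/1699608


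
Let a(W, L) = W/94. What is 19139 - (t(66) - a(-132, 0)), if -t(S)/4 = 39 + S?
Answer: 919207/47 ≈ 19558.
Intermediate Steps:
t(S) = -156 - 4*S (t(S) = -4*(39 + S) = -156 - 4*S)
a(W, L) = W/94 (a(W, L) = W*(1/94) = W/94)
19139 - (t(66) - a(-132, 0)) = 19139 - ((-156 - 4*66) - (-132)/94) = 19139 - ((-156 - 264) - 1*(-66/47)) = 19139 - (-420 + 66/47) = 19139 - 1*(-19674/47) = 19139 + 19674/47 = 919207/47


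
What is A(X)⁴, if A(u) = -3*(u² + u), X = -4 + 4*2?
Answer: 12960000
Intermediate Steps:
X = 4 (X = -4 + 8 = 4)
A(u) = -3*u - 3*u² (A(u) = -3*(u + u²) = -3*u - 3*u²)
A(X)⁴ = (-3*4*(1 + 4))⁴ = (-3*4*5)⁴ = (-60)⁴ = 12960000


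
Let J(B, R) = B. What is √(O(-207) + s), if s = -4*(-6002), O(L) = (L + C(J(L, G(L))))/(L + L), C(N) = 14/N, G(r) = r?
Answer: √4114960894/414 ≈ 154.95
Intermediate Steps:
O(L) = (L + 14/L)/(2*L) (O(L) = (L + 14/L)/(L + L) = (L + 14/L)/((2*L)) = (L + 14/L)*(1/(2*L)) = (L + 14/L)/(2*L))
s = 24008
√(O(-207) + s) = √((½ + 7/(-207)²) + 24008) = √((½ + 7*(1/42849)) + 24008) = √((½ + 7/42849) + 24008) = √(42863/85698 + 24008) = √(2057480447/85698) = √4114960894/414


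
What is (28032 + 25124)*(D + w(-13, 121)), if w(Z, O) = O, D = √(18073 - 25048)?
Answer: 6431876 + 797340*I*√31 ≈ 6.4319e+6 + 4.4394e+6*I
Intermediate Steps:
D = 15*I*√31 (D = √(-6975) = 15*I*√31 ≈ 83.516*I)
(28032 + 25124)*(D + w(-13, 121)) = (28032 + 25124)*(15*I*√31 + 121) = 53156*(121 + 15*I*√31) = 6431876 + 797340*I*√31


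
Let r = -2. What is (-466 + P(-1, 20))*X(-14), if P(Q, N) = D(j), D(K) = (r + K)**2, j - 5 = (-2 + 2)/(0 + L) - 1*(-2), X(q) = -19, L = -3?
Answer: 8379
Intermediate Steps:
j = 7 (j = 5 + ((-2 + 2)/(0 - 3) - 1*(-2)) = 5 + (0/(-3) + 2) = 5 + (0*(-1/3) + 2) = 5 + (0 + 2) = 5 + 2 = 7)
D(K) = (-2 + K)**2
P(Q, N) = 25 (P(Q, N) = (-2 + 7)**2 = 5**2 = 25)
(-466 + P(-1, 20))*X(-14) = (-466 + 25)*(-19) = -441*(-19) = 8379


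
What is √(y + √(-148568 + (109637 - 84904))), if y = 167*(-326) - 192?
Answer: √(-54634 + I*√123835) ≈ 0.7528 + 233.74*I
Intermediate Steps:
y = -54634 (y = -54442 - 192 = -54634)
√(y + √(-148568 + (109637 - 84904))) = √(-54634 + √(-148568 + (109637 - 84904))) = √(-54634 + √(-148568 + 24733)) = √(-54634 + √(-123835)) = √(-54634 + I*√123835)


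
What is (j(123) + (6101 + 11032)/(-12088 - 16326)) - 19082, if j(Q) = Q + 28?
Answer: -537922567/28414 ≈ -18932.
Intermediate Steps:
j(Q) = 28 + Q
(j(123) + (6101 + 11032)/(-12088 - 16326)) - 19082 = ((28 + 123) + (6101 + 11032)/(-12088 - 16326)) - 19082 = (151 + 17133/(-28414)) - 19082 = (151 + 17133*(-1/28414)) - 19082 = (151 - 17133/28414) - 19082 = 4273381/28414 - 19082 = -537922567/28414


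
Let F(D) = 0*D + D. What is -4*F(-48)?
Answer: 192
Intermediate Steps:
F(D) = D (F(D) = 0 + D = D)
-4*F(-48) = -4*(-48) = 192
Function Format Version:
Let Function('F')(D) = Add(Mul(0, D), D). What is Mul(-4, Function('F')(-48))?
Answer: 192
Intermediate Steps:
Function('F')(D) = D (Function('F')(D) = Add(0, D) = D)
Mul(-4, Function('F')(-48)) = Mul(-4, -48) = 192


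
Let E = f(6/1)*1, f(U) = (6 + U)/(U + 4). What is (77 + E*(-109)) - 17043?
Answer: -85484/5 ≈ -17097.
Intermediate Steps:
f(U) = (6 + U)/(4 + U)
E = 6/5 (E = ((6 + 6/1)/(4 + 6/1))*1 = ((6 + 6*1)/(4 + 6*1))*1 = ((6 + 6)/(4 + 6))*1 = (12/10)*1 = ((⅒)*12)*1 = (6/5)*1 = 6/5 ≈ 1.2000)
(77 + E*(-109)) - 17043 = (77 + (6/5)*(-109)) - 17043 = (77 - 654/5) - 17043 = -269/5 - 17043 = -85484/5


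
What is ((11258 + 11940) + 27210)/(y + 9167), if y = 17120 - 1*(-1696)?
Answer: 50408/27983 ≈ 1.8014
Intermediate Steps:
y = 18816 (y = 17120 + 1696 = 18816)
((11258 + 11940) + 27210)/(y + 9167) = ((11258 + 11940) + 27210)/(18816 + 9167) = (23198 + 27210)/27983 = 50408*(1/27983) = 50408/27983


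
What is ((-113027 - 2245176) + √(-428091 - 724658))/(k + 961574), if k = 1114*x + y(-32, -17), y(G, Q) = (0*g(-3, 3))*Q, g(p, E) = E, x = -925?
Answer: 2358203/68876 - 13*I*√6821/68876 ≈ 34.238 - 0.015588*I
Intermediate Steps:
y(G, Q) = 0 (y(G, Q) = (0*3)*Q = 0*Q = 0)
k = -1030450 (k = 1114*(-925) + 0 = -1030450 + 0 = -1030450)
((-113027 - 2245176) + √(-428091 - 724658))/(k + 961574) = ((-113027 - 2245176) + √(-428091 - 724658))/(-1030450 + 961574) = (-2358203 + √(-1152749))/(-68876) = (-2358203 + 13*I*√6821)*(-1/68876) = 2358203/68876 - 13*I*√6821/68876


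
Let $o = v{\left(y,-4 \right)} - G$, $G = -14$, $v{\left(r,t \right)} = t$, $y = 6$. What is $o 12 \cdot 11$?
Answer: $1320$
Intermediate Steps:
$o = 10$ ($o = -4 - -14 = -4 + 14 = 10$)
$o 12 \cdot 11 = 10 \cdot 12 \cdot 11 = 120 \cdot 11 = 1320$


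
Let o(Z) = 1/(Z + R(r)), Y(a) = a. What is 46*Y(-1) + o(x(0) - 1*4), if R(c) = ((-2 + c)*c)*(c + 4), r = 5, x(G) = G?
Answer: -6025/131 ≈ -45.992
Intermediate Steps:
R(c) = c*(-2 + c)*(4 + c) (R(c) = (c*(-2 + c))*(4 + c) = c*(-2 + c)*(4 + c))
o(Z) = 1/(135 + Z) (o(Z) = 1/(Z + 5*(-8 + 5² + 2*5)) = 1/(Z + 5*(-8 + 25 + 10)) = 1/(Z + 5*27) = 1/(Z + 135) = 1/(135 + Z))
46*Y(-1) + o(x(0) - 1*4) = 46*(-1) + 1/(135 + (0 - 1*4)) = -46 + 1/(135 + (0 - 4)) = -46 + 1/(135 - 4) = -46 + 1/131 = -6025/131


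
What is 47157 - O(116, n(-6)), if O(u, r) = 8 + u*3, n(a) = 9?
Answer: 46801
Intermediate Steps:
O(u, r) = 8 + 3*u
47157 - O(116, n(-6)) = 47157 - (8 + 3*116) = 47157 - (8 + 348) = 47157 - 1*356 = 47157 - 356 = 46801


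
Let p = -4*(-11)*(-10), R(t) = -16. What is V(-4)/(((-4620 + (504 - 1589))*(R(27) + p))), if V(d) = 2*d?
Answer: -1/325185 ≈ -3.0752e-6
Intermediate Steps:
p = -440 (p = 44*(-10) = -440)
V(-4)/(((-4620 + (504 - 1589))*(R(27) + p))) = (2*(-4))/(((-4620 + (504 - 1589))*(-16 - 440))) = -8*(-1/(456*(-4620 - 1085))) = -8/((-5705*(-456))) = -8/2601480 = -8*1/2601480 = -1/325185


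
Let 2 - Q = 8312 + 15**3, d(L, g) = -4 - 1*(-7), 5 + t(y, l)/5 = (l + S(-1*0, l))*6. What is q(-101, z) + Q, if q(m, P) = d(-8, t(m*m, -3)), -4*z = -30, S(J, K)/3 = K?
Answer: -11682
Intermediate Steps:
S(J, K) = 3*K
t(y, l) = -25 + 120*l (t(y, l) = -25 + 5*((l + 3*l)*6) = -25 + 5*((4*l)*6) = -25 + 5*(24*l) = -25 + 120*l)
z = 15/2 (z = -1/4*(-30) = 15/2 ≈ 7.5000)
d(L, g) = 3 (d(L, g) = -4 + 7 = 3)
q(m, P) = 3
Q = -11685 (Q = 2 - (8312 + 15**3) = 2 - (8312 + 3375) = 2 - 1*11687 = 2 - 11687 = -11685)
q(-101, z) + Q = 3 - 11685 = -11682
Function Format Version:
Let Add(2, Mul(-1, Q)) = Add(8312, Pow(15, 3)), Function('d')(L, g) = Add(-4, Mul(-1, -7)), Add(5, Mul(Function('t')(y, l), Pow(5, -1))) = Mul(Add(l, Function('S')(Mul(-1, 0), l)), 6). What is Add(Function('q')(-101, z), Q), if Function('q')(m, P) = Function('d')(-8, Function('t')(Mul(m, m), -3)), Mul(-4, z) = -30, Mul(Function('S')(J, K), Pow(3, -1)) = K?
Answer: -11682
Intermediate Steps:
Function('S')(J, K) = Mul(3, K)
Function('t')(y, l) = Add(-25, Mul(120, l)) (Function('t')(y, l) = Add(-25, Mul(5, Mul(Add(l, Mul(3, l)), 6))) = Add(-25, Mul(5, Mul(Mul(4, l), 6))) = Add(-25, Mul(5, Mul(24, l))) = Add(-25, Mul(120, l)))
z = Rational(15, 2) (z = Mul(Rational(-1, 4), -30) = Rational(15, 2) ≈ 7.5000)
Function('d')(L, g) = 3 (Function('d')(L, g) = Add(-4, 7) = 3)
Function('q')(m, P) = 3
Q = -11685 (Q = Add(2, Mul(-1, Add(8312, Pow(15, 3)))) = Add(2, Mul(-1, Add(8312, 3375))) = Add(2, Mul(-1, 11687)) = Add(2, -11687) = -11685)
Add(Function('q')(-101, z), Q) = Add(3, -11685) = -11682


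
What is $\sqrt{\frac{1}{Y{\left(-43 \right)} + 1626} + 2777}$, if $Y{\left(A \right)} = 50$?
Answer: $\frac{\sqrt{1950132007}}{838} \approx 52.697$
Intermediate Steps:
$\sqrt{\frac{1}{Y{\left(-43 \right)} + 1626} + 2777} = \sqrt{\frac{1}{50 + 1626} + 2777} = \sqrt{\frac{1}{1676} + 2777} = \sqrt{\frac{4654253}{1676}} = \frac{\sqrt{1950132007}}{838}$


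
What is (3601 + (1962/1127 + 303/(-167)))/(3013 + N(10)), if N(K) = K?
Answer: 677726782/568955807 ≈ 1.1912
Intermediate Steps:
(3601 + (1962/1127 + 303/(-167)))/(3013 + N(10)) = (3601 + (1962/1127 + 303/(-167)))/(3013 + 10) = (3601 + (1962*(1/1127) + 303*(-1/167)))/3023 = (3601 + (1962/1127 - 303/167))*(1/3023) = (3601 - 13827/188209)*(1/3023) = (677726782/188209)*(1/3023) = 677726782/568955807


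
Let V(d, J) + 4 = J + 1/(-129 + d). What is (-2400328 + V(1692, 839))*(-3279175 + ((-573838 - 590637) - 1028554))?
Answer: 6840998413505944/521 ≈ 1.3131e+13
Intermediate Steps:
V(d, J) = -4 + J + 1/(-129 + d) (V(d, J) = -4 + (J + 1/(-129 + d)) = -4 + J + 1/(-129 + d))
(-2400328 + V(1692, 839))*(-3279175 + ((-573838 - 590637) - 1028554)) = (-2400328 + (517 - 129*839 - 4*1692 + 839*1692)/(-129 + 1692))*(-3279175 + ((-573838 - 590637) - 1028554)) = (-2400328 + (517 - 108231 - 6768 + 1419588)/1563)*(-3279175 + (-1164475 - 1028554)) = (-2400328 + (1/1563)*1305106)*(-3279175 - 2193029) = (-2400328 + 1305106/1563)*(-5472204) = -3750407558/1563*(-5472204) = 6840998413505944/521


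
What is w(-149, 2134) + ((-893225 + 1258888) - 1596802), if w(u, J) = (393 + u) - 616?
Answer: -1231511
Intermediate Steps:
w(u, J) = -223 + u
w(-149, 2134) + ((-893225 + 1258888) - 1596802) = (-223 - 149) + ((-893225 + 1258888) - 1596802) = -372 + (365663 - 1596802) = -372 - 1231139 = -1231511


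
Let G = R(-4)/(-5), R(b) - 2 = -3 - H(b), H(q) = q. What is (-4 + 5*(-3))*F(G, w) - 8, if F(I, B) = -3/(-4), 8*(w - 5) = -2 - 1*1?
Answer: -89/4 ≈ -22.250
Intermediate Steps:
R(b) = -1 - b (R(b) = 2 + (-3 - b) = -1 - b)
w = 37/8 (w = 5 + (-2 - 1*1)/8 = 5 + (-2 - 1)/8 = 5 + (1/8)*(-3) = 5 - 3/8 = 37/8 ≈ 4.6250)
G = -3/5 (G = (-1 - 1*(-4))/(-5) = (-1 + 4)*(-1/5) = 3*(-1/5) = -3/5 ≈ -0.60000)
F(I, B) = 3/4 (F(I, B) = -3*(-1/4) = 3/4)
(-4 + 5*(-3))*F(G, w) - 8 = (-4 + 5*(-3))*(3/4) - 8 = (-4 - 15)*(3/4) - 8 = -19*3/4 - 8 = -57/4 - 8 = -89/4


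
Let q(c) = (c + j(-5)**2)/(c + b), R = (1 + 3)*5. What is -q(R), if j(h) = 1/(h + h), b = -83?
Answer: 667/2100 ≈ 0.31762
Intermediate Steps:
j(h) = 1/(2*h)
R = 20 (R = 4*5 = 20)
q(c) = (1/100 + c)/(-83 + c) (q(c) = (c + ((1/2)/(-5))**2)/(c - 83) = (c + ((1/2)*(-1/5))**2)/(-83 + c) = (c + (-1/10)**2)/(-83 + c) = (c + 1/100)/(-83 + c) = (1/100 + c)/(-83 + c))
-q(R) = -(1/100 + 20)/(-83 + 20) = -2001/((-63)*100) = -(-1)*2001/(63*100) = -1*(-667/2100) = 667/2100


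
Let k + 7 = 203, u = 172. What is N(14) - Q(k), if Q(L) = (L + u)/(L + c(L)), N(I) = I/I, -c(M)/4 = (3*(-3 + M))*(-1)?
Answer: 134/157 ≈ 0.85350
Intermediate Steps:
c(M) = -36 + 12*M (c(M) = -4*3*(-3 + M)*(-1) = -4*(-9 + 3*M)*(-1) = -4*(9 - 3*M) = -36 + 12*M)
k = 196 (k = -7 + 203 = 196)
N(I) = 1
Q(L) = (172 + L)/(-36 + 13*L) (Q(L) = (L + 172)/(L + (-36 + 12*L)) = (172 + L)/(-36 + 13*L))
N(14) - Q(k) = 1 - (172 + 196)/(-36 + 13*196) = 1 - 368/(-36 + 2548) = 1 - 368/2512 = 1 - 1*23/157 = 1 - 23/157 = 134/157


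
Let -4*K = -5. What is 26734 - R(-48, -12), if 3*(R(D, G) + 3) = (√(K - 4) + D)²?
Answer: 311639/12 + 16*I*√11 ≈ 25970.0 + 53.066*I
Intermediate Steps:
K = 5/4 (K = -¼*(-5) = 5/4 ≈ 1.2500)
R(D, G) = -3 + (D + I*√11/2)²/3 (R(D, G) = -3 + (√(5/4 - 4) + D)²/3 = -3 + (√(-11/4) + D)²/3 = -3 + (I*√11/2 + D)²/3 = -3 + (D + I*√11/2)²/3)
26734 - R(-48, -12) = 26734 - (-3 + (2*(-48) + I*√11)²/12) = 26734 - (-3 + (-96 + I*√11)²/12) = 26734 + (3 - (-96 + I*√11)²/12) = 26737 - (-96 + I*√11)²/12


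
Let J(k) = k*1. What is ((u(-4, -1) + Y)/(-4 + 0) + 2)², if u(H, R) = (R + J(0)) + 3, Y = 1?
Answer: 25/16 ≈ 1.5625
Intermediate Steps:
J(k) = k
u(H, R) = 3 + R (u(H, R) = (R + 0) + 3 = R + 3 = 3 + R)
((u(-4, -1) + Y)/(-4 + 0) + 2)² = (((3 - 1) + 1)/(-4 + 0) + 2)² = ((2 + 1)/(-4) + 2)² = (3*(-¼) + 2)² = (-¾ + 2)² = (5/4)² = 25/16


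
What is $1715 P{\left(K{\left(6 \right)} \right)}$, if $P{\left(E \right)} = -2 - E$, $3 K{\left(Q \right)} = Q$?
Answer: $-6860$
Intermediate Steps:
$K{\left(Q \right)} = \frac{Q}{3}$
$1715 P{\left(K{\left(6 \right)} \right)} = 1715 \left(-2 - \frac{1}{3} \cdot 6\right) = 1715 \left(-2 - 2\right) = 1715 \left(-4\right) = -6860$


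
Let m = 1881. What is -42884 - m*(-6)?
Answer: -31598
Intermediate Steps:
-42884 - m*(-6) = -42884 - 1881*(-6) = -42884 - 1*(-11286) = -42884 + 11286 = -31598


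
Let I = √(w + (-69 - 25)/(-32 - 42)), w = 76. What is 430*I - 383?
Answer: -383 + 430*√105783/37 ≈ 3396.9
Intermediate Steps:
I = √105783/37 (I = √(76 + (-69 - 25)/(-32 - 42)) = √(76 - 94/(-74)) = √(76 - 94*(-1/74)) = √(76 + 47/37) = √(2859/37) = √105783/37 ≈ 8.7903)
430*I - 383 = 430*(√105783/37) - 383 = 430*√105783/37 - 383 = -383 + 430*√105783/37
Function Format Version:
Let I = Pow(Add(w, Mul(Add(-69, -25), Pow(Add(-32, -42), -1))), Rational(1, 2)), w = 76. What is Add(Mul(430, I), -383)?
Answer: Add(-383, Mul(Rational(430, 37), Pow(105783, Rational(1, 2)))) ≈ 3396.9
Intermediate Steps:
I = Mul(Rational(1, 37), Pow(105783, Rational(1, 2))) (I = Pow(Add(76, Mul(Add(-69, -25), Pow(Add(-32, -42), -1))), Rational(1, 2)) = Pow(Add(76, Mul(-94, Pow(-74, -1))), Rational(1, 2)) = Pow(Add(76, Mul(-94, Rational(-1, 74))), Rational(1, 2)) = Pow(Add(76, Rational(47, 37)), Rational(1, 2)) = Pow(Rational(2859, 37), Rational(1, 2)) = Mul(Rational(1, 37), Pow(105783, Rational(1, 2))) ≈ 8.7903)
Add(Mul(430, I), -383) = Add(Mul(430, Mul(Rational(1, 37), Pow(105783, Rational(1, 2)))), -383) = Add(Mul(Rational(430, 37), Pow(105783, Rational(1, 2))), -383) = Add(-383, Mul(Rational(430, 37), Pow(105783, Rational(1, 2))))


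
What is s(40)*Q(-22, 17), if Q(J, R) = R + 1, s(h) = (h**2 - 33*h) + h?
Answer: 5760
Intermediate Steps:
s(h) = h**2 - 32*h
Q(J, R) = 1 + R
s(40)*Q(-22, 17) = (40*(-32 + 40))*(1 + 17) = (40*8)*18 = 320*18 = 5760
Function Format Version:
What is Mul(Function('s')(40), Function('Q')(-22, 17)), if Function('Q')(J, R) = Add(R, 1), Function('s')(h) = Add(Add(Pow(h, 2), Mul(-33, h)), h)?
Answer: 5760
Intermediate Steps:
Function('s')(h) = Add(Pow(h, 2), Mul(-32, h))
Function('Q')(J, R) = Add(1, R)
Mul(Function('s')(40), Function('Q')(-22, 17)) = Mul(Mul(40, Add(-32, 40)), Add(1, 17)) = Mul(Mul(40, 8), 18) = Mul(320, 18) = 5760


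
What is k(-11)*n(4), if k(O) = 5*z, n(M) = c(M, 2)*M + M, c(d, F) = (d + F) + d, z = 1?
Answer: 220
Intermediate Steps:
c(d, F) = F + 2*d (c(d, F) = (F + d) + d = F + 2*d)
n(M) = M + M*(2 + 2*M) (n(M) = (2 + 2*M)*M + M = M*(2 + 2*M) + M = M + M*(2 + 2*M))
k(O) = 5 (k(O) = 5*1 = 5)
k(-11)*n(4) = 5*(4*(3 + 2*4)) = 5*(4*(3 + 8)) = 5*(4*11) = 5*44 = 220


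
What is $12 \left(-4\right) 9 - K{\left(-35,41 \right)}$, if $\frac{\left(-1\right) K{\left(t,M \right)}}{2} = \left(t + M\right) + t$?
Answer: $-490$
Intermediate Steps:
$K{\left(t,M \right)} = - 4 t - 2 M$ ($K{\left(t,M \right)} = - 2 \left(\left(t + M\right) + t\right) = - 2 \left(\left(M + t\right) + t\right) = - 2 \left(M + 2 t\right) = - 4 t - 2 M$)
$12 \left(-4\right) 9 - K{\left(-35,41 \right)} = 12 \left(-4\right) 9 - \left(\left(-4\right) \left(-35\right) - 82\right) = \left(-48\right) 9 - \left(140 - 82\right) = -432 - 58 = -490$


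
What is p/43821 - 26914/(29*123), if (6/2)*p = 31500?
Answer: -126882766/17367723 ≈ -7.3057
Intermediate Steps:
p = 10500 (p = (⅓)*31500 = 10500)
p/43821 - 26914/(29*123) = 10500/43821 - 26914/(29*123) = 10500*(1/43821) - 26914/3567 = 3500/14607 - 26914*1/3567 = 3500/14607 - 26914/3567 = -126882766/17367723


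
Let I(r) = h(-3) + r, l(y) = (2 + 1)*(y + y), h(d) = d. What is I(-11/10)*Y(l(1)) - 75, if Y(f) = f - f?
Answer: -75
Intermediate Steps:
l(y) = 6*y (l(y) = 3*(2*y) = 6*y)
I(r) = -3 + r
Y(f) = 0
I(-11/10)*Y(l(1)) - 75 = (-3 - 11/10)*0 - 75 = -41/10*0 - 75 = 0 - 75 = -75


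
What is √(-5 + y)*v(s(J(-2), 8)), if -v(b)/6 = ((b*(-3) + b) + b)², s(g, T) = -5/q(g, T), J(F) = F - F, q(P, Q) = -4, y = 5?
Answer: 0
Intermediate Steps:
J(F) = 0
s(g, T) = 5/4 (s(g, T) = -5/(-4) = -5*(-¼) = 5/4)
v(b) = -6*b² (v(b) = -6*((b*(-3) + b) + b)² = -6*((-3*b + b) + b)² = -6*(-2*b + b)² = -6*b²)
√(-5 + y)*v(s(J(-2), 8)) = √(-5 + 5)*(-6*(5/4)²) = √0*(-6*25/16) = 0*(-75/8) = 0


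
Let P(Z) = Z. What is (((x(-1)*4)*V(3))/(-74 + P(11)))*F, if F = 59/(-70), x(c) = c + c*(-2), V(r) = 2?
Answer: 236/2205 ≈ 0.10703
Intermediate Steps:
x(c) = -c (x(c) = c - 2*c = -c)
F = -59/70 (F = 59*(-1/70) = -59/70 ≈ -0.84286)
(((x(-1)*4)*V(3))/(-74 + P(11)))*F = (((-1*(-1)*4)*2)/(-74 + 11))*(-59/70) = (((1*4)*2)/(-63))*(-59/70) = ((4*2)*(-1/63))*(-59/70) = (8*(-1/63))*(-59/70) = -8/63*(-59/70) = 236/2205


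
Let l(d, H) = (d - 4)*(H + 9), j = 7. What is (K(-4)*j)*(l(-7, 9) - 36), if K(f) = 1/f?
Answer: 819/2 ≈ 409.50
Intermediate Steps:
l(d, H) = (-4 + d)*(9 + H)
(K(-4)*j)*(l(-7, 9) - 36) = (7/(-4))*((-36 - 4*9 + 9*(-7) + 9*(-7)) - 36) = (-¼*7)*((-36 - 36 - 63 - 63) - 36) = -7*(-198 - 36)/4 = -7/4*(-234) = 819/2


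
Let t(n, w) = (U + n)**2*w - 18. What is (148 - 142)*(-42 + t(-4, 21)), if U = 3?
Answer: -234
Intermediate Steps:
t(n, w) = -18 + w*(3 + n)**2 (t(n, w) = (3 + n)**2*w - 18 = w*(3 + n)**2 - 18 = -18 + w*(3 + n)**2)
(148 - 142)*(-42 + t(-4, 21)) = (148 - 142)*(-42 + (-18 + 21*(3 - 4)**2)) = 6*(-42 + (-18 + 21*(-1)**2)) = 6*(-42 + (-18 + 21*1)) = 6*(-42 + (-18 + 21)) = 6*(-42 + 3) = 6*(-39) = -234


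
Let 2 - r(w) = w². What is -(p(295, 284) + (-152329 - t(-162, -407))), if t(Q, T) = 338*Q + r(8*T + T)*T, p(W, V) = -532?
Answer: 5461047874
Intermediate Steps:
r(w) = 2 - w²
t(Q, T) = 338*Q + T*(2 - 81*T²) (t(Q, T) = 338*Q + (2 - (8*T + T)²)*T = 338*Q + (2 - (9*T)²)*T = 338*Q + (2 - 81*T²)*T = 338*Q + T*(2 - 81*T²))
-(p(295, 284) + (-152329 - t(-162, -407))) = -(-532 + (-152329 - (338*(-162) - 1*(-407)*(-2 + 81*(-407)²)))) = -(-532 + (-152329 - (-54756 - 1*(-407)*(-2 + 81*165649)))) = -(-532 + (-152329 - (-54756 - 1*(-407)*(-2 + 13417569)))) = -(-532 + (-152329 - (-54756 - 1*(-407)*13417567))) = -(-532 + (-152329 - (-54756 + 5460949769))) = -(-532 + (-152329 - 1*5460895013)) = -(-532 + (-152329 - 5460895013)) = -(-532 - 5461047342) = -1*(-5461047874) = 5461047874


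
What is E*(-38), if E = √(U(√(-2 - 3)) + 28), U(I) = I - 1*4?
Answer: -38*√(24 + I*√5) ≈ -186.36 - 8.6629*I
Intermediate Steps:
U(I) = -4 + I (U(I) = I - 4 = -4 + I)
E = √(24 + I*√5) (E = √((-4 + √(-2 - 3)) + 28) = √((-4 + √(-5)) + 28) = √((-4 + I*√5) + 28) = √(24 + I*√5) ≈ 4.9043 + 0.22797*I)
E*(-38) = √(24 + I*√5)*(-38) = -38*√(24 + I*√5)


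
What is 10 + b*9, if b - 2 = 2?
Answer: 46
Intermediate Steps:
b = 4 (b = 2 + 2 = 4)
10 + b*9 = 10 + 4*9 = 10 + 36 = 46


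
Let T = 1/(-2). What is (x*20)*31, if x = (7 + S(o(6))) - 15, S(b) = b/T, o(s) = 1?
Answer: -6200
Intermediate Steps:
T = -½ ≈ -0.50000
S(b) = -2*b (S(b) = b/(-½) = b*(-2) = -2*b)
x = -10 (x = (7 - 2*1) - 15 = (7 - 2) - 15 = 5 - 15 = -10)
(x*20)*31 = -10*20*31 = -200*31 = -6200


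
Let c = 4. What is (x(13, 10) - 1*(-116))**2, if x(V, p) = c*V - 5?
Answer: 26569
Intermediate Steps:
x(V, p) = -5 + 4*V (x(V, p) = 4*V - 5 = -5 + 4*V)
(x(13, 10) - 1*(-116))**2 = ((-5 + 4*13) - 1*(-116))**2 = ((-5 + 52) + 116)**2 = (47 + 116)**2 = 163**2 = 26569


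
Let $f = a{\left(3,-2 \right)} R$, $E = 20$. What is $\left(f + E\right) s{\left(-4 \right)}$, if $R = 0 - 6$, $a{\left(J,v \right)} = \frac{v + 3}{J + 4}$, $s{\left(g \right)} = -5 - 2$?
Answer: $-134$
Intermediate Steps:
$s{\left(g \right)} = -7$
$a{\left(J,v \right)} = \frac{3 + v}{4 + J}$
$R = -6$ ($R = 0 - 6 = -6$)
$f = - \frac{6}{7}$ ($f = \frac{3 - 2}{4 + 3} \left(-6\right) = \frac{1}{7} \cdot 1 \left(-6\right) = \frac{1}{7} \left(-6\right) = - \frac{6}{7} \approx -0.85714$)
$\left(f + E\right) s{\left(-4 \right)} = \left(- \frac{6}{7} + 20\right) \left(-7\right) = \frac{134}{7} \left(-7\right) = -134$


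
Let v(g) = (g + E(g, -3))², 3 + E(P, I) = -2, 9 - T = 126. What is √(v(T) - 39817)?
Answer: I*√24933 ≈ 157.9*I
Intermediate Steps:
T = -117 (T = 9 - 1*126 = 9 - 126 = -117)
E(P, I) = -5 (E(P, I) = -3 - 2 = -5)
v(g) = (-5 + g)² (v(g) = (g - 5)² = (-5 + g)²)
√(v(T) - 39817) = √((-5 - 117)² - 39817) = √((-122)² - 39817) = √(14884 - 39817) = √(-24933) = I*√24933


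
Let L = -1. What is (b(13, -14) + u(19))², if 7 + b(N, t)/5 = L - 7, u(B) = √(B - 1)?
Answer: 5643 - 450*√2 ≈ 5006.6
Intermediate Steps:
u(B) = √(-1 + B)
b(N, t) = -75 (b(N, t) = -35 + 5*(-1 - 7) = -35 + 5*(-8) = -35 - 40 = -75)
(b(13, -14) + u(19))² = (-75 + √(-1 + 19))² = (-75 + √18)² = (-75 + 3*√2)²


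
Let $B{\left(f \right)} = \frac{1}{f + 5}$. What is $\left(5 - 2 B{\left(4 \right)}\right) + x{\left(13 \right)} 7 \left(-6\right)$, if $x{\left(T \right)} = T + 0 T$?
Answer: $- \frac{4871}{9} \approx -541.22$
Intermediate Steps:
$B{\left(f \right)} = \frac{1}{5 + f}$
$x{\left(T \right)} = T$ ($x{\left(T \right)} = T + 0 = T$)
$\left(5 - 2 B{\left(4 \right)}\right) + x{\left(13 \right)} 7 \left(-6\right) = \left(5 - \frac{2}{5 + 4}\right) + 13 \cdot 7 \left(-6\right) = \left(5 - \frac{2}{9}\right) + 13 \left(-42\right) = \left(5 - \frac{2}{9}\right) - 546 = \frac{43}{9} - 546 = - \frac{4871}{9}$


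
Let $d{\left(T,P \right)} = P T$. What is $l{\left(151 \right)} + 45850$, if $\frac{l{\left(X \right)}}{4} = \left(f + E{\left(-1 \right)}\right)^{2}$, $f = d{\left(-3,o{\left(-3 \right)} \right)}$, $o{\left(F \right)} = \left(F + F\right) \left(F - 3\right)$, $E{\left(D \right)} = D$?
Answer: $93374$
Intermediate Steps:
$o{\left(F \right)} = 2 F \left(-3 + F\right)$
$f = -108$ ($f = 2 \left(-3\right) \left(-3 - 3\right) \left(-3\right) = 2 \left(-3\right) \left(-6\right) \left(-3\right) = 36 \left(-3\right) = -108$)
$l{\left(X \right)} = 47524$ ($l{\left(X \right)} = 4 \left(-108 - 1\right)^{2} = 4 \left(-109\right)^{2} = 4 \cdot 11881 = 47524$)
$l{\left(151 \right)} + 45850 = 47524 + 45850 = 93374$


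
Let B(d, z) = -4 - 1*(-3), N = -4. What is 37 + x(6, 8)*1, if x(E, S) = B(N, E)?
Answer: 36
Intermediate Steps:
B(d, z) = -1 (B(d, z) = -4 + 3 = -1)
x(E, S) = -1
37 + x(6, 8)*1 = 37 - 1*1 = 37 - 1 = 36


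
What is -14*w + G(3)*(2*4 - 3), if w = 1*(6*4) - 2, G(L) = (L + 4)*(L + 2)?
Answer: -133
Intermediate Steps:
G(L) = (2 + L)*(4 + L) (G(L) = (4 + L)*(2 + L) = (2 + L)*(4 + L))
w = 22 (w = 1*24 - 2 = 24 - 2 = 22)
-14*w + G(3)*(2*4 - 3) = -14*22 + (8 + 3² + 6*3)*(2*4 - 3) = -308 + (8 + 9 + 18)*(8 - 3) = -308 + 35*5 = -308 + 175 = -133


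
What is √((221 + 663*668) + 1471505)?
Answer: √1914610 ≈ 1383.7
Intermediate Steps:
√((221 + 663*668) + 1471505) = √((221 + 442884) + 1471505) = √(443105 + 1471505) = √1914610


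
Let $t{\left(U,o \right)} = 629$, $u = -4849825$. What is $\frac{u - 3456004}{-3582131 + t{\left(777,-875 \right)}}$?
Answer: $\frac{8305829}{3581502} \approx 2.3191$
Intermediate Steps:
$\frac{u - 3456004}{-3582131 + t{\left(777,-875 \right)}} = \frac{-4849825 - 3456004}{-3582131 + 629} = - \frac{8305829}{-3581502} = \left(-8305829\right) \left(- \frac{1}{3581502}\right) = \frac{8305829}{3581502}$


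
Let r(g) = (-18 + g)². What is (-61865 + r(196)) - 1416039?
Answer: -1446220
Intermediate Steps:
(-61865 + r(196)) - 1416039 = (-61865 + (-18 + 196)²) - 1416039 = (-61865 + 178²) - 1416039 = (-61865 + 31684) - 1416039 = -30181 - 1416039 = -1446220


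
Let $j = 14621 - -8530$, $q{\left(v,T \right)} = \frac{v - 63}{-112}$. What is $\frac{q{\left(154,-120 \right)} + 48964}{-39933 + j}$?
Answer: $- \frac{261137}{89504} \approx -2.9176$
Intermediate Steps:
$q{\left(v,T \right)} = \frac{9}{16} - \frac{v}{112}$ ($q{\left(v,T \right)} = \left(v - 63\right) \left(- \frac{1}{112}\right) = \left(-63 + v\right) \left(- \frac{1}{112}\right) = \frac{9}{16} - \frac{v}{112}$)
$j = 23151$ ($j = 14621 + 8530 = 23151$)
$\frac{q{\left(154,-120 \right)} + 48964}{-39933 + j} = \frac{\left(\frac{9}{16} - \frac{11}{8}\right) + 48964}{-39933 + 23151} = \frac{\left(\frac{9}{16} - \frac{11}{8}\right) + 48964}{-16782} = \left(- \frac{13}{16} + 48964\right) \left(- \frac{1}{16782}\right) = \frac{783411}{16} \left(- \frac{1}{16782}\right) = - \frac{261137}{89504}$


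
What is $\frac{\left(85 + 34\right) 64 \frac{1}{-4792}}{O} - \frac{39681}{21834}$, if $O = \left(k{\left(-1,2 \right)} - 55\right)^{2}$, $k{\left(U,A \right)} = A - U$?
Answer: $- \frac{223235913}{122793203} \approx -1.818$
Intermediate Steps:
$O = 2704$ ($O = \left(\left(2 - -1\right) - 55\right)^{2} = \left(\left(2 + 1\right) - 55\right)^{2} = \left(3 - 55\right)^{2} = \left(-52\right)^{2} = 2704$)
$\frac{\left(85 + 34\right) 64 \frac{1}{-4792}}{O} - \frac{39681}{21834} = \frac{\left(85 + 34\right) 64 \frac{1}{-4792}}{2704} - \frac{39681}{21834} = 119 \cdot 64 \left(- \frac{1}{4792}\right) \frac{1}{2704} - \frac{4409}{2426} = 7616 \left(- \frac{1}{4792}\right) \frac{1}{2704} - \frac{4409}{2426} = \left(- \frac{952}{599}\right) \frac{1}{2704} - \frac{4409}{2426} = - \frac{119}{202462} - \frac{4409}{2426} = - \frac{223235913}{122793203}$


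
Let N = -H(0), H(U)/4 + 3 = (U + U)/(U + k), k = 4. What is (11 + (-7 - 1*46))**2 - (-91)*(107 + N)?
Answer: 12593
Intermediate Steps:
H(U) = -12 + 8*U/(4 + U) (H(U) = -12 + 4*((U + U)/(U + 4)) = -12 + 4*((2*U)/(4 + U)) = -12 + 4*(2*U/(4 + U)) = -12 + 8*U/(4 + U))
N = 12 (N = -4*(-12 - 1*0)/(4 + 0) = -4*(-12 + 0)/4 = -4*(-12)/4 = -1*(-12) = 12)
(11 + (-7 - 1*46))**2 - (-91)*(107 + N) = (11 + (-7 - 1*46))**2 - (-91)*(107 + 12) = (11 + (-7 - 46))**2 - (-91)*119 = (11 - 53)**2 - 1*(-10829) = (-42)**2 + 10829 = 1764 + 10829 = 12593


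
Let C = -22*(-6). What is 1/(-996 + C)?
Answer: -1/864 ≈ -0.0011574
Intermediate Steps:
C = 132
1/(-996 + C) = 1/(-996 + 132) = 1/(-864) = -1/864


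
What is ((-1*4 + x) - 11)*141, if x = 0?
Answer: -2115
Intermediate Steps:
((-1*4 + x) - 11)*141 = ((-1*4 + 0) - 11)*141 = ((-4 + 0) - 11)*141 = (-4 - 11)*141 = -15*141 = -2115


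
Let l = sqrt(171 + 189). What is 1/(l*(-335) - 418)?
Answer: 209/20113138 - 1005*sqrt(10)/20113138 ≈ -0.00014762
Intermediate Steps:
l = 6*sqrt(10) (l = sqrt(360) = 6*sqrt(10) ≈ 18.974)
1/(l*(-335) - 418) = 1/((6*sqrt(10))*(-335) - 418) = 1/(-2010*sqrt(10) - 418) = 1/(-418 - 2010*sqrt(10))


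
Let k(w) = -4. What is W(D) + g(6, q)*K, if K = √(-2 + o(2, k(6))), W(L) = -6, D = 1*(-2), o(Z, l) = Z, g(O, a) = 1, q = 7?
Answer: -6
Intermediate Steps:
D = -2
K = 0 (K = √(-2 + 2) = √0 = 0)
W(D) + g(6, q)*K = -6 + 1*0 = -6 + 0 = -6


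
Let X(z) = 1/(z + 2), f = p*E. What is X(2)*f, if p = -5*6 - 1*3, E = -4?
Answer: 33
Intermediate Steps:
p = -33 (p = -30 - 3 = -33)
f = 132 (f = -33*(-4) = 132)
X(z) = 1/(2 + z)
X(2)*f = 132/(2 + 2) = 132/4 = (¼)*132 = 33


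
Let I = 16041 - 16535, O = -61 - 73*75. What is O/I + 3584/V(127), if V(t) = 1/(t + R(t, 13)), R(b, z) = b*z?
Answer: 1573973712/247 ≈ 6.3724e+6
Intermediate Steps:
O = -5536 (O = -61 - 5475 = -5536)
V(t) = 1/(14*t) (V(t) = 1/(t + t*13) = 1/(t + 13*t) = 1/(14*t))
I = -494
O/I + 3584/V(127) = -5536/(-494) + 3584/(((1/14)/127)) = -5536*(-1/494) + 3584/(((1/14)*(1/127))) = 2768/247 + 3584/(1/1778) = 2768/247 + 3584*1778 = 2768/247 + 6372352 = 1573973712/247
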